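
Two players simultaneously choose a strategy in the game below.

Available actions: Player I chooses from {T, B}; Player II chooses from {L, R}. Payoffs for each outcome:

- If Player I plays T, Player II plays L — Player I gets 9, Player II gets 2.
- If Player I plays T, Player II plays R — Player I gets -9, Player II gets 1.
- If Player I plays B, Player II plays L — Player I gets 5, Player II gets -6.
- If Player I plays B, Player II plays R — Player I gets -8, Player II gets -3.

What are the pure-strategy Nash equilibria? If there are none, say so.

Player I against L: payoffs 9, 5 → best response T.
Player I against R: payoffs -9, -8 → best response B.
Player II against T: payoffs 2, 1 → best response L.
Player II against B: payoffs -6, -3 → best response R.
Mutual best responses: (T, L); (B, R).

Pure-strategy Nash equilibria: (T, L) and (B, R)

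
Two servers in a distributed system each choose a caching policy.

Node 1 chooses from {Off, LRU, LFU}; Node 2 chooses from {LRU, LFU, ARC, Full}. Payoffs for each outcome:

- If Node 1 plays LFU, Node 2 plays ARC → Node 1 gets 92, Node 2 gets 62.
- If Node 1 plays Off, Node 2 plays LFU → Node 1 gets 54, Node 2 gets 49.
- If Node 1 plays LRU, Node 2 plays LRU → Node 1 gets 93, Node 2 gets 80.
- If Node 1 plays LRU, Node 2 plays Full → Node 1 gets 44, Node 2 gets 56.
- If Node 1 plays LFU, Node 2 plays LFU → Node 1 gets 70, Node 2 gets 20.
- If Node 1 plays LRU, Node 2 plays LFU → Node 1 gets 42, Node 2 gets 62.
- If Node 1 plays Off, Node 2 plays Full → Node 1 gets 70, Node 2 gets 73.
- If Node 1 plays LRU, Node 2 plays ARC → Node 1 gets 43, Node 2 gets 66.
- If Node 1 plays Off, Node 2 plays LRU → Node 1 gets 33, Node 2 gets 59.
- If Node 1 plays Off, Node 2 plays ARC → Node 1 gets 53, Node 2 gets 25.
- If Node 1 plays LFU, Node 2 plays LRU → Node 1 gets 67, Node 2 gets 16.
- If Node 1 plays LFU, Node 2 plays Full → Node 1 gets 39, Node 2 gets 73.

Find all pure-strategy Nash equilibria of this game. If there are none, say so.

The pure Nash equilibria are (Off, Full) and (LRU, LRU).

(Off, LRU): Node 1 can switch to LRU (33 → 93). Not NE.
(Off, LFU): Node 1 can switch to LFU (54 → 70). Not NE.
(Off, ARC): Node 1 can switch to LFU (53 → 92). Not NE.
(Off, Full): Node 1 gets 70, best alternative 44; Node 2 gets 73, best alternative 59. No profitable deviation — NE.
(LRU, LRU): Node 1 gets 93, best alternative 67; Node 2 gets 80, best alternative 66. No profitable deviation — NE.
(LRU, LFU): Node 1 can switch to Off (42 → 54). Not NE.
(LRU, ARC): Node 1 can switch to Off (43 → 53). Not NE.
(LRU, Full): Node 1 can switch to Off (44 → 70). Not NE.
(LFU, LRU): Node 1 can switch to LRU (67 → 93). Not NE.
(LFU, LFU): Node 2 can switch to ARC (20 → 62). Not NE.
(LFU, ARC): Node 2 can switch to Full (62 → 73). Not NE.
(LFU, Full): Node 1 can switch to Off (39 → 70). Not NE.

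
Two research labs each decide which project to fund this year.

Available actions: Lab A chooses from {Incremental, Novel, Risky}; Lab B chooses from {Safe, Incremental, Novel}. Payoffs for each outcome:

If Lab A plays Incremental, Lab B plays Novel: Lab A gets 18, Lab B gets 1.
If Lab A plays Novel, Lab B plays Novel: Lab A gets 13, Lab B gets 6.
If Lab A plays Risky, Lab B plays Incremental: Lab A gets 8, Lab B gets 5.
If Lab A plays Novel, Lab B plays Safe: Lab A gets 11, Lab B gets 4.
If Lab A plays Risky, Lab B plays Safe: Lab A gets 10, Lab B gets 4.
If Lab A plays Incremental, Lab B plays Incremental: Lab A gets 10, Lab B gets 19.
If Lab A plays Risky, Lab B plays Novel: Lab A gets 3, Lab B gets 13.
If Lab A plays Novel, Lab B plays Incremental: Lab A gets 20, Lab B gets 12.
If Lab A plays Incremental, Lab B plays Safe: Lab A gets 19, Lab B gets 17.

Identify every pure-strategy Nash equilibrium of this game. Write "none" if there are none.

(Novel, Incremental)

Lab A against Safe: payoffs 19, 11, 10 → best response Incremental.
Lab A against Incremental: payoffs 10, 20, 8 → best response Novel.
Lab A against Novel: payoffs 18, 13, 3 → best response Incremental.
Lab B against Incremental: payoffs 17, 19, 1 → best response Incremental.
Lab B against Novel: payoffs 4, 12, 6 → best response Incremental.
Lab B against Risky: payoffs 4, 5, 13 → best response Novel.
Mutual best responses: (Novel, Incremental).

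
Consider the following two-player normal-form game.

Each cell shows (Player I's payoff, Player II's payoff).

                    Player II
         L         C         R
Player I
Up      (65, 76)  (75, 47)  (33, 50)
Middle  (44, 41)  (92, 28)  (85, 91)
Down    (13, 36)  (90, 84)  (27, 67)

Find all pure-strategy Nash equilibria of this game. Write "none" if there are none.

(Up, L): Player I gets 65, best alternative 44; Player II gets 76, best alternative 50. No profitable deviation — NE.
(Up, C): Player I can switch to Middle (75 → 92). Not NE.
(Up, R): Player I can switch to Middle (33 → 85). Not NE.
(Middle, L): Player I can switch to Up (44 → 65). Not NE.
(Middle, C): Player II can switch to L (28 → 41). Not NE.
(Middle, R): Player I gets 85, best alternative 33; Player II gets 91, best alternative 41. No profitable deviation — NE.
(Down, L): Player I can switch to Up (13 → 65). Not NE.
(Down, C): Player I can switch to Middle (90 → 92). Not NE.
(Down, R): Player I can switch to Up (27 → 33). Not NE.

Pure-strategy Nash equilibria: (Up, L) and (Middle, R)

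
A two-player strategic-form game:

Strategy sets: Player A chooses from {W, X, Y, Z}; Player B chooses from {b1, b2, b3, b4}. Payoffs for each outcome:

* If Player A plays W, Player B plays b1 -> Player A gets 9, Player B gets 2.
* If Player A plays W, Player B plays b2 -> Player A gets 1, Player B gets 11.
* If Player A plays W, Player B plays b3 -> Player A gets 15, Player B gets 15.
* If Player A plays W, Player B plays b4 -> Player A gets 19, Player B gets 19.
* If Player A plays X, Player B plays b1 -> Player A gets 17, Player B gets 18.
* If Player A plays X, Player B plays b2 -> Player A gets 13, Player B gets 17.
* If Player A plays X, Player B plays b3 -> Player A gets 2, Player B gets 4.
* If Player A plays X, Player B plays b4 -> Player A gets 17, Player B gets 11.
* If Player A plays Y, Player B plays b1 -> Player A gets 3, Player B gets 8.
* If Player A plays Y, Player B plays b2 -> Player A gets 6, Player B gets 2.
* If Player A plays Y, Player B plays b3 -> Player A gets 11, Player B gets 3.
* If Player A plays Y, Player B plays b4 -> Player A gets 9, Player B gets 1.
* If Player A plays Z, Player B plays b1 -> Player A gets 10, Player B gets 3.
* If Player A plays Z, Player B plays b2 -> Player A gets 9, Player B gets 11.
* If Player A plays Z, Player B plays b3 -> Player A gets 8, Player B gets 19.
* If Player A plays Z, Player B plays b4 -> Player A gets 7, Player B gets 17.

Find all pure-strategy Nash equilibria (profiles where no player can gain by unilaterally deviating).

The pure Nash equilibria are (W, b4), (X, b1).

For each player, find the best response to each opponent profile; mutual best responses are the pure NE.
Player A against b1: payoffs 9, 17, 3, 10 → best response X.
Player A against b2: payoffs 1, 13, 6, 9 → best response X.
Player A against b3: payoffs 15, 2, 11, 8 → best response W.
Player A against b4: payoffs 19, 17, 9, 7 → best response W.
Player B against W: payoffs 2, 11, 15, 19 → best response b4.
Player B against X: payoffs 18, 17, 4, 11 → best response b1.
Player B against Y: payoffs 8, 2, 3, 1 → best response b1.
Player B against Z: payoffs 3, 11, 19, 17 → best response b3.
Mutual best responses: (W, b4); (X, b1).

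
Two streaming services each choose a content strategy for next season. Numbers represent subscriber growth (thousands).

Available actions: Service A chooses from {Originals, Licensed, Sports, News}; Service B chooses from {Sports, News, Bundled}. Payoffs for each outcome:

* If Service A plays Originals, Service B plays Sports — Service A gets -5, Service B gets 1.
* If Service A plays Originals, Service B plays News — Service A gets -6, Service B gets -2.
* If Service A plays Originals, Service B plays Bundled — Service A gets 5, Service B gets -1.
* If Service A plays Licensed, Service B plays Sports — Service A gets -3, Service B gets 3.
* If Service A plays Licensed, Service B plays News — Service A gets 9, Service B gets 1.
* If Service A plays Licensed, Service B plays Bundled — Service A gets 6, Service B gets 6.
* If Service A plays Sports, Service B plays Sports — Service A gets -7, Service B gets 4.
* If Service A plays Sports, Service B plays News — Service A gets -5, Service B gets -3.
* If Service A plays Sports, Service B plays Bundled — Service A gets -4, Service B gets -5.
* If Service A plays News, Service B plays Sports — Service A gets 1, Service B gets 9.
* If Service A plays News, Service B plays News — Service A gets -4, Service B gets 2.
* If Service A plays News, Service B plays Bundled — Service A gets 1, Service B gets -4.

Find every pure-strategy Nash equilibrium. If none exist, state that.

For each strategy profile, look for a profitable unilateral deviation.
(Originals, Sports): Service A can switch to Licensed (-5 → -3). Not NE.
(Originals, News): Service A can switch to Licensed (-6 → 9). Not NE.
(Originals, Bundled): Service A can switch to Licensed (5 → 6). Not NE.
(Licensed, Sports): Service A can switch to News (-3 → 1). Not NE.
(Licensed, News): Service B can switch to Sports (1 → 3). Not NE.
(Licensed, Bundled): Service A gets 6, best alternative 5; Service B gets 6, best alternative 3. No profitable deviation — NE.
(Sports, Sports): Service A can switch to Originals (-7 → -5). Not NE.
(News, Sports): Service A gets 1, best alternative -3; Service B gets 9, best alternative 2. No profitable deviation — NE.
(The remaining 4 profiles each have a profitable deviation by the same check.)

Pure-strategy Nash equilibria: (Licensed, Bundled); (News, Sports)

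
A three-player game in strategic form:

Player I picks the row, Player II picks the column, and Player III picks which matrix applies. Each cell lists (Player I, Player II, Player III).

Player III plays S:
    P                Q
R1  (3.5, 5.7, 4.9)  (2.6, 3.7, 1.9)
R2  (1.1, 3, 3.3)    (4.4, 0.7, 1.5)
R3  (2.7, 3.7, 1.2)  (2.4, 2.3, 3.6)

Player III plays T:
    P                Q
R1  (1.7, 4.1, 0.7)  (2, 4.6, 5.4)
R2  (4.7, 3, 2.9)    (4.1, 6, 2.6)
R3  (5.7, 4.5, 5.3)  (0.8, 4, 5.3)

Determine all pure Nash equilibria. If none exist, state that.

Mark each player's best response to every combination of opponents' strategies; a profile where every player is best-responding is a pure Nash equilibrium.
Player I against (P, S): payoffs 3.5, 1.1, 2.7 → best response R1.
Player I against (P, T): payoffs 1.7, 4.7, 5.7 → best response R3.
Player I against (Q, S): payoffs 2.6, 4.4, 2.4 → best response R2.
Player I against (Q, T): payoffs 2, 4.1, 0.8 → best response R2.
Player II against (R1, S): payoffs 5.7, 3.7 → best response P.
Player II against (R1, T): payoffs 4.1, 4.6 → best response Q.
Player II against (R2, S): payoffs 3, 0.7 → best response P.
Player II against (R2, T): payoffs 3, 6 → best response Q.
Player II against (R3, S): payoffs 3.7, 2.3 → best response P.
Player II against (R3, T): payoffs 4.5, 4 → best response P.
Player III against (R1, P): payoffs 4.9, 0.7 → best response S.
Player III against (R1, Q): payoffs 1.9, 5.4 → best response T.
Player III against (R2, P): payoffs 3.3, 2.9 → best response S.
Player III against (R2, Q): payoffs 1.5, 2.6 → best response T.
Player III against (R3, P): payoffs 1.2, 5.3 → best response T.
Player III against (R3, Q): payoffs 3.6, 5.3 → best response T.
Mutual best responses: (R1, P, S); (R2, Q, T); (R3, P, T).

(R1, P, S) and (R2, Q, T) and (R3, P, T)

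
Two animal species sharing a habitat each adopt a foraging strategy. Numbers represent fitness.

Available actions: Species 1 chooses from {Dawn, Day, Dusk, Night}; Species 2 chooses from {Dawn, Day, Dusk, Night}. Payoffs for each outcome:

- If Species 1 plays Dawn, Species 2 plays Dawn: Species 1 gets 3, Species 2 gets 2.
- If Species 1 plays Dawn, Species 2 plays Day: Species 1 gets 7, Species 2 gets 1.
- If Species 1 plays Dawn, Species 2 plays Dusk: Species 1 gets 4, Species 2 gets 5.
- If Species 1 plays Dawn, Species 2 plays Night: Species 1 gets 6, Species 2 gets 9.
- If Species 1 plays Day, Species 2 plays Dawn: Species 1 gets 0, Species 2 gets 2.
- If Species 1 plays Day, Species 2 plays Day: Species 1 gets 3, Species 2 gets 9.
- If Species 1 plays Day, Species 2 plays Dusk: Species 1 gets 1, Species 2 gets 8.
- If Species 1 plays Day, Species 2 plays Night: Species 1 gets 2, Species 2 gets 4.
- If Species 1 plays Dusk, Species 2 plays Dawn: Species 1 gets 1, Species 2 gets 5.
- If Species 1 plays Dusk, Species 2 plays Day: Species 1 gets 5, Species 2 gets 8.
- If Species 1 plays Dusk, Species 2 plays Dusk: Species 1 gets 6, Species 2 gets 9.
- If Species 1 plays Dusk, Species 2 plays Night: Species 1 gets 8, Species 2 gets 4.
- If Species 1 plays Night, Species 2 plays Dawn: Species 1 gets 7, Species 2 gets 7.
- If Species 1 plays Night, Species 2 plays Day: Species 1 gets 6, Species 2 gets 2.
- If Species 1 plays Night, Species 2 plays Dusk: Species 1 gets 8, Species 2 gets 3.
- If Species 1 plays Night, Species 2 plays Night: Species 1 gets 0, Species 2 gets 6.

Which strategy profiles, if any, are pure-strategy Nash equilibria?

(Night, Dawn)

Mark each player's best response to every combination of opponents' strategies; a profile where every player is best-responding is a pure Nash equilibrium.
Species 1 against Dawn: payoffs 3, 0, 1, 7 → best response Night.
Species 1 against Day: payoffs 7, 3, 5, 6 → best response Dawn.
Species 1 against Dusk: payoffs 4, 1, 6, 8 → best response Night.
Species 1 against Night: payoffs 6, 2, 8, 0 → best response Dusk.
Species 2 against Dawn: payoffs 2, 1, 5, 9 → best response Night.
Species 2 against Day: payoffs 2, 9, 8, 4 → best response Day.
Species 2 against Dusk: payoffs 5, 8, 9, 4 → best response Dusk.
Species 2 against Night: payoffs 7, 2, 3, 6 → best response Dawn.
Mutual best responses: (Night, Dawn).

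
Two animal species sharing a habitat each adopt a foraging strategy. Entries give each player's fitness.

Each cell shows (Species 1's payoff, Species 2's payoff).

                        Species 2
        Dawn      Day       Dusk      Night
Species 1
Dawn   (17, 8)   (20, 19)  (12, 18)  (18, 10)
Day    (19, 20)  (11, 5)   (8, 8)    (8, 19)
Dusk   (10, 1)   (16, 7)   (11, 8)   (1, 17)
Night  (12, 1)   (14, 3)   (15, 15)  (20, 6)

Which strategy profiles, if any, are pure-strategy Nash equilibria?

Check each profile: it is a Nash equilibrium iff no player can strictly gain by switching unilaterally.
(Dawn, Dawn): Species 1 can switch to Day (17 → 19). Not NE.
(Dawn, Day): Species 1 gets 20, best alternative 16; Species 2 gets 19, best alternative 18. No profitable deviation — NE.
(Dawn, Dusk): Species 1 can switch to Night (12 → 15). Not NE.
(Dawn, Night): Species 1 can switch to Night (18 → 20). Not NE.
(Day, Dawn): Species 1 gets 19, best alternative 17; Species 2 gets 20, best alternative 19. No profitable deviation — NE.
(Day, Day): Species 1 can switch to Dawn (11 → 20). Not NE.
(Day, Dusk): Species 1 can switch to Dawn (8 → 12). Not NE.
(Day, Night): Species 1 can switch to Dawn (8 → 18). Not NE.
(Night, Dusk): Species 1 gets 15, best alternative 12; Species 2 gets 15, best alternative 6. No profitable deviation — NE.
(The remaining 7 profiles each have a profitable deviation by the same check.)

(Dawn, Day); (Day, Dawn); (Night, Dusk)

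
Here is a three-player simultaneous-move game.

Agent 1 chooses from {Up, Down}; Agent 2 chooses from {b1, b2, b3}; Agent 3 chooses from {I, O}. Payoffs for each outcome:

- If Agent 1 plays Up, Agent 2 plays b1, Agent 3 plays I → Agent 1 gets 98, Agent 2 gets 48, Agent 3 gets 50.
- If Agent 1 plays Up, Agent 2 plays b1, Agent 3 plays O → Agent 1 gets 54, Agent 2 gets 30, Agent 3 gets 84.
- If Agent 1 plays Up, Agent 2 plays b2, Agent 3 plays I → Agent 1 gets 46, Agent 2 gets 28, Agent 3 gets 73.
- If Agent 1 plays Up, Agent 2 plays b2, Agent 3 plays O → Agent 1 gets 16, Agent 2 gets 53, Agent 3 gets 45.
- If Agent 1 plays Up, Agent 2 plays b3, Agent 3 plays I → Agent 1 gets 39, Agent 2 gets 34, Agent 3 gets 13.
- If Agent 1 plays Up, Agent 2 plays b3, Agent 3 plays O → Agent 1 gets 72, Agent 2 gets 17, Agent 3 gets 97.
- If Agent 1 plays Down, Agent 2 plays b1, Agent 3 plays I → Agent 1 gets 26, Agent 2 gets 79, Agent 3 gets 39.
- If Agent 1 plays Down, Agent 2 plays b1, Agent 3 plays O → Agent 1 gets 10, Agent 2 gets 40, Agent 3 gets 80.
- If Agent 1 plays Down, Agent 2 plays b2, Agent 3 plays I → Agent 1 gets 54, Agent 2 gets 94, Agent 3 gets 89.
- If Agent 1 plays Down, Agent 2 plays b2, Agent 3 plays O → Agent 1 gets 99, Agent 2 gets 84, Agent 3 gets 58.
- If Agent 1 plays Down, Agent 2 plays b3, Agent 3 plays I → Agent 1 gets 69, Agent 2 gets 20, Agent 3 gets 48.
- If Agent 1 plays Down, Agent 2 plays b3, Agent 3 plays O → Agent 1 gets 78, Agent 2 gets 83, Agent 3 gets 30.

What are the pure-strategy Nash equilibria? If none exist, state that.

Agent 1 against (b1, I): payoffs 98, 26 → best response Up.
Agent 1 against (b1, O): payoffs 54, 10 → best response Up.
Agent 1 against (b2, I): payoffs 46, 54 → best response Down.
Agent 1 against (b2, O): payoffs 16, 99 → best response Down.
Agent 1 against (b3, I): payoffs 39, 69 → best response Down.
Agent 1 against (b3, O): payoffs 72, 78 → best response Down.
Agent 2 against (Up, I): payoffs 48, 28, 34 → best response b1.
Agent 2 against (Up, O): payoffs 30, 53, 17 → best response b2.
Agent 2 against (Down, I): payoffs 79, 94, 20 → best response b2.
Agent 2 against (Down, O): payoffs 40, 84, 83 → best response b2.
Agent 3 against (Up, b1): payoffs 50, 84 → best response O.
Agent 3 against (Up, b2): payoffs 73, 45 → best response I.
Agent 3 against (Up, b3): payoffs 13, 97 → best response O.
Agent 3 against (Down, b1): payoffs 39, 80 → best response O.
Agent 3 against (Down, b2): payoffs 89, 58 → best response I.
Agent 3 against (Down, b3): payoffs 48, 30 → best response I.
Mutual best responses: (Down, b2, I).

The unique pure-strategy Nash equilibrium is (Down, b2, I).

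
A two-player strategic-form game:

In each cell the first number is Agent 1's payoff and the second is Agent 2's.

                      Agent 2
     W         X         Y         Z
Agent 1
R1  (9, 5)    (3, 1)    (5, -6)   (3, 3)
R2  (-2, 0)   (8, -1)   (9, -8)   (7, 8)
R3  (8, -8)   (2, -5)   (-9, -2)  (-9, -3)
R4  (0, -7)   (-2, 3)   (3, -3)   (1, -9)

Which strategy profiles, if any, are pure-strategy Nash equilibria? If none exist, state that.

The pure Nash equilibria are (R1, W) and (R2, Z).

(R1, W): Agent 1 gets 9, best alternative 8; Agent 2 gets 5, best alternative 3. No profitable deviation — NE.
(R1, X): Agent 1 can switch to R2 (3 → 8). Not NE.
(R1, Y): Agent 1 can switch to R2 (5 → 9). Not NE.
(R1, Z): Agent 1 can switch to R2 (3 → 7). Not NE.
(R2, W): Agent 1 can switch to R1 (-2 → 9). Not NE.
(R2, X): Agent 2 can switch to W (-1 → 0). Not NE.
(R2, Y): Agent 2 can switch to W (-8 → 0). Not NE.
(R2, Z): Agent 1 gets 7, best alternative 3; Agent 2 gets 8, best alternative 0. No profitable deviation — NE.
(The remaining 8 profiles each have a profitable deviation by the same check.)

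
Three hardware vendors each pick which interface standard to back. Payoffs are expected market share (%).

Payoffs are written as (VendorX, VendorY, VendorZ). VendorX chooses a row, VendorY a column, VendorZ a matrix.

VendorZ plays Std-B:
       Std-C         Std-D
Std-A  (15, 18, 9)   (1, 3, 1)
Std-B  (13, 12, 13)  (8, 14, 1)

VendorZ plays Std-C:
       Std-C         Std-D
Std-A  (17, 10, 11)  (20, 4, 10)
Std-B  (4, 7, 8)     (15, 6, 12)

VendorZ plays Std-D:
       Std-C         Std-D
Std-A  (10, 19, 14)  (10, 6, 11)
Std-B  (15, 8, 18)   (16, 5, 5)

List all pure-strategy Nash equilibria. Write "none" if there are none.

Pure NE: (Std-B, Std-C, Std-D)

For each player, find the best response to each opponent profile; mutual best responses are the pure NE.
VendorX against (Std-C, Std-B): payoffs 15, 13 → best response Std-A.
VendorX against (Std-C, Std-C): payoffs 17, 4 → best response Std-A.
VendorX against (Std-C, Std-D): payoffs 10, 15 → best response Std-B.
VendorX against (Std-D, Std-B): payoffs 1, 8 → best response Std-B.
VendorX against (Std-D, Std-C): payoffs 20, 15 → best response Std-A.
VendorX against (Std-D, Std-D): payoffs 10, 16 → best response Std-B.
VendorY against (Std-A, Std-B): payoffs 18, 3 → best response Std-C.
VendorY against (Std-A, Std-C): payoffs 10, 4 → best response Std-C.
VendorY against (Std-A, Std-D): payoffs 19, 6 → best response Std-C.
VendorY against (Std-B, Std-B): payoffs 12, 14 → best response Std-D.
VendorY against (Std-B, Std-C): payoffs 7, 6 → best response Std-C.
VendorY against (Std-B, Std-D): payoffs 8, 5 → best response Std-C.
VendorZ against (Std-A, Std-C): payoffs 9, 11, 14 → best response Std-D.
VendorZ against (Std-A, Std-D): payoffs 1, 10, 11 → best response Std-D.
VendorZ against (Std-B, Std-C): payoffs 13, 8, 18 → best response Std-D.
VendorZ against (Std-B, Std-D): payoffs 1, 12, 5 → best response Std-C.
Mutual best responses: (Std-B, Std-C, Std-D).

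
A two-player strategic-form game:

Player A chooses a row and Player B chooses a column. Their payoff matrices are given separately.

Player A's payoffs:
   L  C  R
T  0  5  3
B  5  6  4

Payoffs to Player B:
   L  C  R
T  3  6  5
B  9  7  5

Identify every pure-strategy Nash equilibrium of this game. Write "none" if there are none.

(B, L)

Player A against L: payoffs 0, 5 → best response B.
Player A against C: payoffs 5, 6 → best response B.
Player A against R: payoffs 3, 4 → best response B.
Player B against T: payoffs 3, 6, 5 → best response C.
Player B against B: payoffs 9, 7, 5 → best response L.
Mutual best responses: (B, L).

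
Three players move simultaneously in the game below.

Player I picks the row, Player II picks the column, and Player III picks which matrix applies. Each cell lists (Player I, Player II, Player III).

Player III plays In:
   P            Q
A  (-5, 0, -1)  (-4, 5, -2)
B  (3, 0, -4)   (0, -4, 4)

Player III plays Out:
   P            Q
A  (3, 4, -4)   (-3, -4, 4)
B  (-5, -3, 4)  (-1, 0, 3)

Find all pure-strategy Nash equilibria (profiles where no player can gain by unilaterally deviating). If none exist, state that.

No pure-strategy Nash equilibrium.

(A, P, In): Player I can switch to B (-5 → 3). Not NE.
(A, P, Out): Player III can switch to In (-4 → -1). Not NE.
(A, Q, In): Player I can switch to B (-4 → 0). Not NE.
(A, Q, Out): Player I can switch to B (-3 → -1). Not NE.
(B, P, In): Player III can switch to Out (-4 → 4). Not NE.
(B, P, Out): Player I can switch to A (-5 → 3). Not NE.
(The remaining 2 profiles each have a profitable deviation by the same check.)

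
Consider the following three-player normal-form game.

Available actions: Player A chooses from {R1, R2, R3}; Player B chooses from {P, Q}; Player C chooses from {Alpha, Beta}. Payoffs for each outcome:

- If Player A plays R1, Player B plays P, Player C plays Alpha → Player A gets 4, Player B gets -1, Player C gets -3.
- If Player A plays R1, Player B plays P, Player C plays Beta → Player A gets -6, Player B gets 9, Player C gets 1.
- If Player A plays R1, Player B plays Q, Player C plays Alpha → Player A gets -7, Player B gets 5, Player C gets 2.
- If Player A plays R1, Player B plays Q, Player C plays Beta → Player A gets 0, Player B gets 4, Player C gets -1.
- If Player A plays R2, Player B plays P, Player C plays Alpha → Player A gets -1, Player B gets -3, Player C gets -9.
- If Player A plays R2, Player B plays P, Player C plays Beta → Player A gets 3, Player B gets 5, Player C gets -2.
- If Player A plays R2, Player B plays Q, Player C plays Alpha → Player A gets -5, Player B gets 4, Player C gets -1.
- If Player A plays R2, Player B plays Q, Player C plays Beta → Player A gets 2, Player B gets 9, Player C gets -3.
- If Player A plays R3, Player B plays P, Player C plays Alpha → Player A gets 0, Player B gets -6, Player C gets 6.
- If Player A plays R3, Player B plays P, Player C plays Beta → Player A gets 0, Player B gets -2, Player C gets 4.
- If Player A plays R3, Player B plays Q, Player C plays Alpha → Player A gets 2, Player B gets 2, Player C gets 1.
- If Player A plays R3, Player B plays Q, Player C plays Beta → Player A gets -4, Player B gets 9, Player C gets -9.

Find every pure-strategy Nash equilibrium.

(R1, P, Alpha): Player B can switch to Q (-1 → 5). Not NE.
(R1, P, Beta): Player A can switch to R2 (-6 → 3). Not NE.
(R1, Q, Alpha): Player A can switch to R2 (-7 → -5). Not NE.
(R1, Q, Beta): Player A can switch to R2 (0 → 2). Not NE.
(R2, P, Alpha): Player A can switch to R1 (-1 → 4). Not NE.
(R2, P, Beta): Player B can switch to Q (5 → 9). Not NE.
(R2, Q, Alpha): Player A can switch to R3 (-5 → 2). Not NE.
(R2, Q, Beta): Player C can switch to Alpha (-3 → -1). Not NE.
(R3, P, Alpha): Player A can switch to R1 (0 → 4). Not NE.
(R3, P, Beta): Player A can switch to R2 (0 → 3). Not NE.
(R3, Q, Alpha): Player A gets 2, best alternative -5; Player B gets 2, best alternative -6; Player C gets 1, best alternative -9. No profitable deviation — NE.
(The remaining 1 profile has a profitable deviation by the same check.)

The unique pure-strategy Nash equilibrium is (R3, Q, Alpha).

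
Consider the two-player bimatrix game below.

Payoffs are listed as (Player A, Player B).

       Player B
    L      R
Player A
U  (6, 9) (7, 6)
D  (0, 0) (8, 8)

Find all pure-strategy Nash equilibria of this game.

(U, L); (D, R)

Mark each player's best response to every combination of opponents' strategies; a profile where every player is best-responding is a pure Nash equilibrium.
Player A against L: payoffs 6, 0 → best response U.
Player A against R: payoffs 7, 8 → best response D.
Player B against U: payoffs 9, 6 → best response L.
Player B against D: payoffs 0, 8 → best response R.
Mutual best responses: (U, L); (D, R).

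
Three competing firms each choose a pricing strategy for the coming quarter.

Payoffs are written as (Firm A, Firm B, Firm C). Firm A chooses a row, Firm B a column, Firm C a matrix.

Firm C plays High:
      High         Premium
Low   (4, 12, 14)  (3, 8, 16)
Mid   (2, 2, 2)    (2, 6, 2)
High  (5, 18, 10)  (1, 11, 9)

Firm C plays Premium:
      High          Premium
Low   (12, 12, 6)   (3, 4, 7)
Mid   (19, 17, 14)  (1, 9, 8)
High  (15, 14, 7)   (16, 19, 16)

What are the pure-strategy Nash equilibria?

The pure Nash equilibria are (Mid, High, Premium) and (High, High, High) and (High, Premium, Premium).

Mark each player's best response to every combination of opponents' strategies; a profile where every player is best-responding is a pure Nash equilibrium.
Firm A against (High, High): payoffs 4, 2, 5 → best response High.
Firm A against (High, Premium): payoffs 12, 19, 15 → best response Mid.
Firm A against (Premium, High): payoffs 3, 2, 1 → best response Low.
Firm A against (Premium, Premium): payoffs 3, 1, 16 → best response High.
Firm B against (Low, High): payoffs 12, 8 → best response High.
Firm B against (Low, Premium): payoffs 12, 4 → best response High.
Firm B against (Mid, High): payoffs 2, 6 → best response Premium.
Firm B against (Mid, Premium): payoffs 17, 9 → best response High.
Firm B against (High, High): payoffs 18, 11 → best response High.
Firm B against (High, Premium): payoffs 14, 19 → best response Premium.
Firm C against (Low, High): payoffs 14, 6 → best response High.
Firm C against (Low, Premium): payoffs 16, 7 → best response High.
Firm C against (Mid, High): payoffs 2, 14 → best response Premium.
Firm C against (Mid, Premium): payoffs 2, 8 → best response Premium.
Firm C against (High, High): payoffs 10, 7 → best response High.
Firm C against (High, Premium): payoffs 9, 16 → best response Premium.
Mutual best responses: (Mid, High, Premium); (High, High, High); (High, Premium, Premium).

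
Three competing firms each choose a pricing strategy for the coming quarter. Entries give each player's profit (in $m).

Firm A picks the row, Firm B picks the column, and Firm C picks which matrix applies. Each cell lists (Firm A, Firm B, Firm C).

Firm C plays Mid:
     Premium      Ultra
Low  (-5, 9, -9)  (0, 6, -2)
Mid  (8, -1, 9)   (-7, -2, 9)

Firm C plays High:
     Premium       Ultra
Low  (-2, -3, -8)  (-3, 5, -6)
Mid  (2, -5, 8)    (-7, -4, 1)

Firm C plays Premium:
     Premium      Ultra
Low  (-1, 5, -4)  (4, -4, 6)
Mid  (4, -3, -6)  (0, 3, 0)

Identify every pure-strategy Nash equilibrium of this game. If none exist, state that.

(Mid, Premium, Mid)

Firm A against (Premium, Mid): payoffs -5, 8 → best response Mid.
Firm A against (Premium, High): payoffs -2, 2 → best response Mid.
Firm A against (Premium, Premium): payoffs -1, 4 → best response Mid.
Firm A against (Ultra, Mid): payoffs 0, -7 → best response Low.
Firm A against (Ultra, High): payoffs -3, -7 → best response Low.
Firm A against (Ultra, Premium): payoffs 4, 0 → best response Low.
Firm B against (Low, Mid): payoffs 9, 6 → best response Premium.
Firm B against (Low, High): payoffs -3, 5 → best response Ultra.
Firm B against (Low, Premium): payoffs 5, -4 → best response Premium.
Firm B against (Mid, Mid): payoffs -1, -2 → best response Premium.
Firm B against (Mid, High): payoffs -5, -4 → best response Ultra.
Firm B against (Mid, Premium): payoffs -3, 3 → best response Ultra.
Firm C against (Low, Premium): payoffs -9, -8, -4 → best response Premium.
Firm C against (Low, Ultra): payoffs -2, -6, 6 → best response Premium.
Firm C against (Mid, Premium): payoffs 9, 8, -6 → best response Mid.
Firm C against (Mid, Ultra): payoffs 9, 1, 0 → best response Mid.
Mutual best responses: (Mid, Premium, Mid).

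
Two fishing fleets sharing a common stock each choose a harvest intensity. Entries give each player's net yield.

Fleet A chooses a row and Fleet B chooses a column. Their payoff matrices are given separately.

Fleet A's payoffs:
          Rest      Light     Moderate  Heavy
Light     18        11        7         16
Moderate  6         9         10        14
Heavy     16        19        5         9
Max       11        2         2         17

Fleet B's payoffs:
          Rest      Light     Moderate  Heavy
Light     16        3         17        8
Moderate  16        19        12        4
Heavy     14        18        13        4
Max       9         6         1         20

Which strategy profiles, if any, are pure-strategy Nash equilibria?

(Heavy, Light); (Max, Heavy)

For each strategy profile, look for a profitable unilateral deviation.
(Light, Rest): Fleet B can switch to Moderate (16 → 17). Not NE.
(Light, Light): Fleet A can switch to Heavy (11 → 19). Not NE.
(Light, Moderate): Fleet A can switch to Moderate (7 → 10). Not NE.
(Light, Heavy): Fleet A can switch to Max (16 → 17). Not NE.
(Moderate, Rest): Fleet A can switch to Light (6 → 18). Not NE.
(Moderate, Light): Fleet A can switch to Light (9 → 11). Not NE.
(Moderate, Moderate): Fleet B can switch to Rest (12 → 16). Not NE.
(Moderate, Heavy): Fleet A can switch to Light (14 → 16). Not NE.
(Heavy, Light): Fleet A gets 19, best alternative 11; Fleet B gets 18, best alternative 14. No profitable deviation — NE.
(Max, Heavy): Fleet A gets 17, best alternative 16; Fleet B gets 20, best alternative 9. No profitable deviation — NE.
(The remaining 6 profiles each have a profitable deviation by the same check.)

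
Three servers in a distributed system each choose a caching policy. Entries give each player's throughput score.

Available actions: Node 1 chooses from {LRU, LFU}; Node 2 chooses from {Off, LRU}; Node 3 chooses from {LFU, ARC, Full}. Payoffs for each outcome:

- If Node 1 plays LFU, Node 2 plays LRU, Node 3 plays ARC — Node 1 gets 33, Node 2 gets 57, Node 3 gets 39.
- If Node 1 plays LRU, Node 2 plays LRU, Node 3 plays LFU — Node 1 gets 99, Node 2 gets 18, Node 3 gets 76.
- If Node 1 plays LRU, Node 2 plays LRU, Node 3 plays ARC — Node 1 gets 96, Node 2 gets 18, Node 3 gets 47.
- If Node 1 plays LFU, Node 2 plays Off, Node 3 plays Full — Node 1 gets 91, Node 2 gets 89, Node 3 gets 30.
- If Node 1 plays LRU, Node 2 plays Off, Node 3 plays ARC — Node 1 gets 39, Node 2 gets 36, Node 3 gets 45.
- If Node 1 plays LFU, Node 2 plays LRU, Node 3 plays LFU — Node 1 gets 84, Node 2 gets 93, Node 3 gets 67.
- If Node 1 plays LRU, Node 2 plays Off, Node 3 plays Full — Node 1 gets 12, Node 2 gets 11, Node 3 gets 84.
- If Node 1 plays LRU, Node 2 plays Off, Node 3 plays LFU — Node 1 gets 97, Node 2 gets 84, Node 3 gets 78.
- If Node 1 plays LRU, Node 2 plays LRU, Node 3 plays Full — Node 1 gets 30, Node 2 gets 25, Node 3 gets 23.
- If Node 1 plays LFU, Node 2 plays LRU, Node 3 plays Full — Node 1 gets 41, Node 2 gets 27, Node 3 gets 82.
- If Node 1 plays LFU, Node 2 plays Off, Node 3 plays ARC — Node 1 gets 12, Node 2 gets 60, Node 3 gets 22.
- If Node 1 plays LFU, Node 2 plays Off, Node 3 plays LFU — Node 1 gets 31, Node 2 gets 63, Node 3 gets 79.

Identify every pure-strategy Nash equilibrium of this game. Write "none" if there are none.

Node 1 against (Off, LFU): payoffs 97, 31 → best response LRU.
Node 1 against (Off, ARC): payoffs 39, 12 → best response LRU.
Node 1 against (Off, Full): payoffs 12, 91 → best response LFU.
Node 1 against (LRU, LFU): payoffs 99, 84 → best response LRU.
Node 1 against (LRU, ARC): payoffs 96, 33 → best response LRU.
Node 1 against (LRU, Full): payoffs 30, 41 → best response LFU.
Node 2 against (LRU, LFU): payoffs 84, 18 → best response Off.
Node 2 against (LRU, ARC): payoffs 36, 18 → best response Off.
Node 2 against (LRU, Full): payoffs 11, 25 → best response LRU.
Node 2 against (LFU, LFU): payoffs 63, 93 → best response LRU.
Node 2 against (LFU, ARC): payoffs 60, 57 → best response Off.
Node 2 against (LFU, Full): payoffs 89, 27 → best response Off.
Node 3 against (LRU, Off): payoffs 78, 45, 84 → best response Full.
Node 3 against (LRU, LRU): payoffs 76, 47, 23 → best response LFU.
Node 3 against (LFU, Off): payoffs 79, 22, 30 → best response LFU.
Node 3 against (LFU, LRU): payoffs 67, 39, 82 → best response Full.
No profile is a mutual best response for all players.

No pure-strategy Nash equilibrium.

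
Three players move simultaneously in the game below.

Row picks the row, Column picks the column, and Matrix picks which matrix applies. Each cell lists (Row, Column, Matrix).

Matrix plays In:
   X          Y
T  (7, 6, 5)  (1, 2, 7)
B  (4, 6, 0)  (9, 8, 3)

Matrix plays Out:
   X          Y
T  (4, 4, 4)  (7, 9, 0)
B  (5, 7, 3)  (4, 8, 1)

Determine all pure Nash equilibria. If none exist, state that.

(T, X, In): Row gets 7, best alternative 4; Column gets 6, best alternative 2; Matrix gets 5, best alternative 4. No profitable deviation — NE.
(T, X, Out): Row can switch to B (4 → 5). Not NE.
(T, Y, In): Row can switch to B (1 → 9). Not NE.
(T, Y, Out): Matrix can switch to In (0 → 7). Not NE.
(B, X, In): Row can switch to T (4 → 7). Not NE.
(B, X, Out): Column can switch to Y (7 → 8). Not NE.
(B, Y, In): Row gets 9, best alternative 1; Column gets 8, best alternative 6; Matrix gets 3, best alternative 1. No profitable deviation — NE.
(B, Y, Out): Row can switch to T (4 → 7). Not NE.

(T, X, In); (B, Y, In)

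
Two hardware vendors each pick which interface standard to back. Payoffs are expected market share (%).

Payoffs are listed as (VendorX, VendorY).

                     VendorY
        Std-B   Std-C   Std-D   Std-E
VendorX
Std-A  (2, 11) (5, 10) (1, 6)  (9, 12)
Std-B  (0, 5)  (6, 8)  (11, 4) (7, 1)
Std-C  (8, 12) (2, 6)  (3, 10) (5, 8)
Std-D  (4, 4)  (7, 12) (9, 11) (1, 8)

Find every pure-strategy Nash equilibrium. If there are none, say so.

VendorX against Std-B: payoffs 2, 0, 8, 4 → best response Std-C.
VendorX against Std-C: payoffs 5, 6, 2, 7 → best response Std-D.
VendorX against Std-D: payoffs 1, 11, 3, 9 → best response Std-B.
VendorX against Std-E: payoffs 9, 7, 5, 1 → best response Std-A.
VendorY against Std-A: payoffs 11, 10, 6, 12 → best response Std-E.
VendorY against Std-B: payoffs 5, 8, 4, 1 → best response Std-C.
VendorY against Std-C: payoffs 12, 6, 10, 8 → best response Std-B.
VendorY against Std-D: payoffs 4, 12, 11, 8 → best response Std-C.
Mutual best responses: (Std-A, Std-E); (Std-C, Std-B); (Std-D, Std-C).

The pure Nash equilibria are (Std-A, Std-E); (Std-C, Std-B); (Std-D, Std-C).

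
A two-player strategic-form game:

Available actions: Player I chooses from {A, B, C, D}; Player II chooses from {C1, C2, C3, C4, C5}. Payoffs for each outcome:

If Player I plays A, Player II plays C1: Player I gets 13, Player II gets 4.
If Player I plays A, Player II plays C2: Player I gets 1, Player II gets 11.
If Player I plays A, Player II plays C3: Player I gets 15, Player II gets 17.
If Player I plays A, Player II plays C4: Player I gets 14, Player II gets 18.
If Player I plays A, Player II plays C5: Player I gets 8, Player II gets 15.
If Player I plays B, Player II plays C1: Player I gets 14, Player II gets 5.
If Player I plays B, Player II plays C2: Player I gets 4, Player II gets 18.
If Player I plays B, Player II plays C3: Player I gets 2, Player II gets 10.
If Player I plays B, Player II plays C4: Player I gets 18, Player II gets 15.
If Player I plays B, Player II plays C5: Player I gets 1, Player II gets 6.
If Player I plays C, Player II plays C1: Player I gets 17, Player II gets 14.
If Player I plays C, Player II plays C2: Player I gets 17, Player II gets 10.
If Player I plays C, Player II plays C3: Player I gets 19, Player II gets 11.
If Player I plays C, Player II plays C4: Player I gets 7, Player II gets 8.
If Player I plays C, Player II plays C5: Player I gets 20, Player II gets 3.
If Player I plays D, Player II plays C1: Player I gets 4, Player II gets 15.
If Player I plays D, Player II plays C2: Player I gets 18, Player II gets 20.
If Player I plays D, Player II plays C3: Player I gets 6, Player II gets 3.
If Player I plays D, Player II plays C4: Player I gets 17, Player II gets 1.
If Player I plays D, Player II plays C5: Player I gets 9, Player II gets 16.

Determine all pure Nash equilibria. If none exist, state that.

The pure Nash equilibria are (C, C1), (D, C2).

(A, C1): Player I can switch to B (13 → 14). Not NE.
(A, C2): Player I can switch to B (1 → 4). Not NE.
(A, C3): Player I can switch to C (15 → 19). Not NE.
(A, C4): Player I can switch to B (14 → 18). Not NE.
(A, C5): Player I can switch to C (8 → 20). Not NE.
(B, C1): Player I can switch to C (14 → 17). Not NE.
(B, C2): Player I can switch to C (4 → 17). Not NE.
(B, C3): Player I can switch to A (2 → 15). Not NE.
(B, C4): Player II can switch to C2 (15 → 18). Not NE.
(B, C5): Player I can switch to A (1 → 8). Not NE.
(C, C1): Player I gets 17, best alternative 14; Player II gets 14, best alternative 11. No profitable deviation — NE.
(D, C2): Player I gets 18, best alternative 17; Player II gets 20, best alternative 16. No profitable deviation — NE.
(The remaining 8 profiles each have a profitable deviation by the same check.)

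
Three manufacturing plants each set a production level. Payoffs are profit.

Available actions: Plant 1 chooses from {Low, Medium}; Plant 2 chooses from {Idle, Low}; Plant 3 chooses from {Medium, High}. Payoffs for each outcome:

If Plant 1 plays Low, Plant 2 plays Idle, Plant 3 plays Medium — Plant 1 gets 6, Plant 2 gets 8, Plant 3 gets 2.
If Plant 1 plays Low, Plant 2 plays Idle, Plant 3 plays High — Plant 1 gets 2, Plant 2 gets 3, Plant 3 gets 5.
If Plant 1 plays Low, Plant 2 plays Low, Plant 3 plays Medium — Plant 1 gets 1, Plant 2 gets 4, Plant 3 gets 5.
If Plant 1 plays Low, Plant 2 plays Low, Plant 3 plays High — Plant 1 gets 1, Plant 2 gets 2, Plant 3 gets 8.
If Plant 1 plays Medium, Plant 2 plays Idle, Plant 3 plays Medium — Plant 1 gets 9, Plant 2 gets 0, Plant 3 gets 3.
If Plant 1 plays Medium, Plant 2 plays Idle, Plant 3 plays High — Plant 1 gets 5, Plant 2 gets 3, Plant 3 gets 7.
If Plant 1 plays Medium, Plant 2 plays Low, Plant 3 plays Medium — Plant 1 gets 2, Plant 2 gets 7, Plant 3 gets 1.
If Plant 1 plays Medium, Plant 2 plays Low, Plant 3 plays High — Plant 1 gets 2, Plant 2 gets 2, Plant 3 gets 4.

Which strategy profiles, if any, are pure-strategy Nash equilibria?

Mark each player's best response to every combination of opponents' strategies; a profile where every player is best-responding is a pure Nash equilibrium.
Plant 1 against (Idle, Medium): payoffs 6, 9 → best response Medium.
Plant 1 against (Idle, High): payoffs 2, 5 → best response Medium.
Plant 1 against (Low, Medium): payoffs 1, 2 → best response Medium.
Plant 1 against (Low, High): payoffs 1, 2 → best response Medium.
Plant 2 against (Low, Medium): payoffs 8, 4 → best response Idle.
Plant 2 against (Low, High): payoffs 3, 2 → best response Idle.
Plant 2 against (Medium, Medium): payoffs 0, 7 → best response Low.
Plant 2 against (Medium, High): payoffs 3, 2 → best response Idle.
Plant 3 against (Low, Idle): payoffs 2, 5 → best response High.
Plant 3 against (Low, Low): payoffs 5, 8 → best response High.
Plant 3 against (Medium, Idle): payoffs 3, 7 → best response High.
Plant 3 against (Medium, Low): payoffs 1, 4 → best response High.
Mutual best responses: (Medium, Idle, High).

Pure NE: (Medium, Idle, High)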